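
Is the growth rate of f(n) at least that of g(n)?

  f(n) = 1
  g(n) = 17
True

f(n) = 1 and g(n) = 17 are both O(1).
Big-Ω permits equal growth rates (f ≥ c·g for some c > 0), so f(n) = Ω(g(n)) is true.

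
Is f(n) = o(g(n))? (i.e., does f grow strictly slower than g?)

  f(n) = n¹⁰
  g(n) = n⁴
False

f(n) = n¹⁰ is O(n¹⁰), and g(n) = n⁴ is O(n⁴).
Since O(n¹⁰) grows faster than or equal to O(n⁴), f(n) = o(g(n)) is false.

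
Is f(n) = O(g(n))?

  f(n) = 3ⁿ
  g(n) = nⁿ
True

f(n) = 3ⁿ is O(3ⁿ), and g(n) = nⁿ is O(nⁿ).
Since O(3ⁿ) ⊆ O(nⁿ) (f grows no faster than g), f(n) = O(g(n)) is true.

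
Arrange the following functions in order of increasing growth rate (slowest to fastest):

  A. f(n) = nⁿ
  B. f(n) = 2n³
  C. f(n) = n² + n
C < B < A

Comparing growth rates:
C = n² + n is O(n²)
B = 2n³ is O(n³)
A = nⁿ is O(nⁿ)

Therefore, the order from slowest to fastest is: C < B < A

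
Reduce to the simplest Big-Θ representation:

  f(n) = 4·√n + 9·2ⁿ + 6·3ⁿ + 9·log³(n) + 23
Θ(3ⁿ)

Order the terms by growth rate: 23 ≺ 9·log³(n) ≺ 4·√n ≺ 9·2ⁿ ≺ 6·3ⁿ.
The fastest-growing term 6·3ⁿ dominates as n → ∞; dropping its constant factor gives Θ(3ⁿ).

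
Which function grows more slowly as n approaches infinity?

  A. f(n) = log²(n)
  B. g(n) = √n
A

f(n) = log²(n) is O(log² n), while g(n) = √n is O(√n).
Since O(log² n) grows slower than O(√n), f(n) is dominated.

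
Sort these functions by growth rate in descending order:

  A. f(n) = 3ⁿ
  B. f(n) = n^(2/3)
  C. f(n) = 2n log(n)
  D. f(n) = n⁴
A > D > C > B

Comparing growth rates:
A = 3ⁿ is O(3ⁿ)
D = n⁴ is O(n⁴)
C = 2n log(n) is O(n log n)
B = n^(2/3) is O(n^(2/3))

Therefore, the order from fastest to slowest is: A > D > C > B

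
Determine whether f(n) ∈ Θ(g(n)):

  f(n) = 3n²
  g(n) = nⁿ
False

f(n) = 3n² is O(n²), and g(n) = nⁿ is O(nⁿ).
Since they have different growth rates, f(n) = Θ(g(n)) is false.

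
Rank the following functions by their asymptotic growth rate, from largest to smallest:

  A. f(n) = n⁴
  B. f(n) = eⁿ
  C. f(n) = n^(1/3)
B > A > C

Comparing growth rates:
B = eⁿ is O(eⁿ)
A = n⁴ is O(n⁴)
C = n^(1/3) is O(n^(1/3))

Therefore, the order from fastest to slowest is: B > A > C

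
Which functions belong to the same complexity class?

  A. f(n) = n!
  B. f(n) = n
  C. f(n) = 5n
B and C

Examining each function:
  A. n! is O(n!)
  B. n is O(n)
  C. 5n is O(n)

Functions B and C both have the same complexity class.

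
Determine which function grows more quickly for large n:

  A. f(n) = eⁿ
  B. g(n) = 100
A

f(n) = eⁿ is O(eⁿ), while g(n) = 100 is O(1).
Since O(eⁿ) grows faster than O(1), f(n) dominates.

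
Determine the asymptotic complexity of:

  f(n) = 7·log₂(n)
O(log n)

The dominant term in 7·log₂(n) is 7·log₂(n), which is Θ(log n).
Constants are absorbed, so the tightest bound is O(log n).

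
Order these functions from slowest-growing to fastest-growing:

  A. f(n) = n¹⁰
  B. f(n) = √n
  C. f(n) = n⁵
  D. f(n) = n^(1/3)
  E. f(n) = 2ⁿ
D < B < C < A < E

Comparing growth rates:
D = n^(1/3) is O(n^(1/3))
B = √n is O(√n)
C = n⁵ is O(n⁵)
A = n¹⁰ is O(n¹⁰)
E = 2ⁿ is O(2ⁿ)

Therefore, the order from slowest to fastest is: D < B < C < A < E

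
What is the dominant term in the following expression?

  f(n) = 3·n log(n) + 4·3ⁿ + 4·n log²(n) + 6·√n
4·3ⁿ

Looking at each term:
  - 3·n log(n) is O(n log n)
  - 4·3ⁿ is O(3ⁿ)
  - 4·n log²(n) is O(n log² n)
  - 6·√n is O(√n)

The term 4·3ⁿ (O(3ⁿ)) grows fastest and dominates all others.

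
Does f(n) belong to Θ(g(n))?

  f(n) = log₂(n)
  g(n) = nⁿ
False

f(n) = log₂(n) is O(log n), and g(n) = nⁿ is O(nⁿ).
Since they have different growth rates, f(n) = Θ(g(n)) is false.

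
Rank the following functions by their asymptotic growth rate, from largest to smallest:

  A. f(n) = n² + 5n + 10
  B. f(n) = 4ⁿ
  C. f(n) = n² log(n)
B > C > A

Comparing growth rates:
B = 4ⁿ is O(4ⁿ)
C = n² log(n) is O(n² log n)
A = n² + 5n + 10 is O(n²)

Therefore, the order from fastest to slowest is: B > C > A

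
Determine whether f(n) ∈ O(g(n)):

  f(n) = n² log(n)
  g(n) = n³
True

f(n) = n² log(n) is O(n² log n), and g(n) = n³ is O(n³).
Since O(n² log n) ⊆ O(n³) (f grows no faster than g), f(n) = O(g(n)) is true.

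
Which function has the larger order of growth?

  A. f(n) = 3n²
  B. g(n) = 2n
A

f(n) = 3n² is O(n²), while g(n) = 2n is O(n).
Since O(n²) grows faster than O(n), f(n) dominates.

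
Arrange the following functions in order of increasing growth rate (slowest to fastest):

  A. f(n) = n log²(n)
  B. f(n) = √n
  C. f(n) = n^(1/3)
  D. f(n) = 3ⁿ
C < B < A < D

Comparing growth rates:
C = n^(1/3) is O(n^(1/3))
B = √n is O(√n)
A = n log²(n) is O(n log² n)
D = 3ⁿ is O(3ⁿ)

Therefore, the order from slowest to fastest is: C < B < A < D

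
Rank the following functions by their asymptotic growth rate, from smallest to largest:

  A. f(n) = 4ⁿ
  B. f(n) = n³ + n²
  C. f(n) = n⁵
B < C < A

Comparing growth rates:
B = n³ + n² is O(n³)
C = n⁵ is O(n⁵)
A = 4ⁿ is O(4ⁿ)

Therefore, the order from slowest to fastest is: B < C < A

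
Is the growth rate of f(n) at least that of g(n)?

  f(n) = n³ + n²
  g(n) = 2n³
True

f(n) = n³ + n² and g(n) = 2n³ are both O(n³).
Big-Ω permits equal growth rates (f ≥ c·g for some c > 0), so f(n) = Ω(g(n)) is true.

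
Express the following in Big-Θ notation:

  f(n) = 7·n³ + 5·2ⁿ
Θ(2ⁿ)

Order the terms by growth rate: 7·n³ ≺ 5·2ⁿ.
The fastest-growing term 5·2ⁿ dominates as n → ∞; dropping its constant factor gives Θ(2ⁿ).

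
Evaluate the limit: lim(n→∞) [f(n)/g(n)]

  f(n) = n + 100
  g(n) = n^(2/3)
∞

Since n + 100 (O(n)) grows faster than n^(2/3) (O(n^(2/3))),
the ratio f(n)/g(n) → ∞ as n → ∞.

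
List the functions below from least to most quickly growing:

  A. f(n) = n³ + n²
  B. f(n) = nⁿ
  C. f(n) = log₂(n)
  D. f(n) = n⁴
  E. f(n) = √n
C < E < A < D < B

Comparing growth rates:
C = log₂(n) is O(log n)
E = √n is O(√n)
A = n³ + n² is O(n³)
D = n⁴ is O(n⁴)
B = nⁿ is O(nⁿ)

Therefore, the order from slowest to fastest is: C < E < A < D < B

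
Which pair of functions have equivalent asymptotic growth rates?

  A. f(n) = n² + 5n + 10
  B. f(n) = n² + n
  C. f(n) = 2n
A and B

Examining each function:
  A. n² + 5n + 10 is O(n²)
  B. n² + n is O(n²)
  C. 2n is O(n)

Functions A and B both have the same complexity class.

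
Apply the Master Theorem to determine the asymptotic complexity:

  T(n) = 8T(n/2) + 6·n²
Θ(n³)

Master Theorem: a = 8, b = 2, f(n) = 6·n².
Compute the critical exponent d = log₂(8) = 3.
Compare f(n) = Θ(n²) against n^d:
  k = 2 < d = 3, so f(n) = O(n^(d-ε)) — Case 1.
  The recursion cost dominates: T(n) = Θ(n^d) = Θ(n³).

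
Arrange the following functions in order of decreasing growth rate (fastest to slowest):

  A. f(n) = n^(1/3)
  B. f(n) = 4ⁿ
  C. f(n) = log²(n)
B > A > C

Comparing growth rates:
B = 4ⁿ is O(4ⁿ)
A = n^(1/3) is O(n^(1/3))
C = log²(n) is O(log² n)

Therefore, the order from fastest to slowest is: B > A > C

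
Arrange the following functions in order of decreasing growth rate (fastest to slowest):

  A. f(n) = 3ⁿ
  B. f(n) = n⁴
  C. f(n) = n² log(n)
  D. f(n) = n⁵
A > D > B > C

Comparing growth rates:
A = 3ⁿ is O(3ⁿ)
D = n⁵ is O(n⁵)
B = n⁴ is O(n⁴)
C = n² log(n) is O(n² log n)

Therefore, the order from fastest to slowest is: A > D > B > C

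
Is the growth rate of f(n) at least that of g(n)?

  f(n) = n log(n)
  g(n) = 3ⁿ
False

f(n) = n log(n) is O(n log n), and g(n) = 3ⁿ is O(3ⁿ).
Since O(n log n) grows slower than O(3ⁿ), f(n) = Ω(g(n)) is false.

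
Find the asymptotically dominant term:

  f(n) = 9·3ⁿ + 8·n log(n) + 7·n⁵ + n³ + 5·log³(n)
9·3ⁿ

Looking at each term:
  - 9·3ⁿ is O(3ⁿ)
  - 8·n log(n) is O(n log n)
  - 7·n⁵ is O(n⁵)
  - n³ is O(n³)
  - 5·log³(n) is O(log³ n)

The term 9·3ⁿ (O(3ⁿ)) grows fastest and dominates all others.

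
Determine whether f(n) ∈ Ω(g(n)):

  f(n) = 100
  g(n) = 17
True

f(n) = 100 and g(n) = 17 are both O(1).
Big-Ω permits equal growth rates (f ≥ c·g for some c > 0), so f(n) = Ω(g(n)) is true.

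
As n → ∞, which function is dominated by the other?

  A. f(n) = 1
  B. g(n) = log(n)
A

f(n) = 1 is O(1), while g(n) = log(n) is O(log n).
Since O(1) grows slower than O(log n), f(n) is dominated.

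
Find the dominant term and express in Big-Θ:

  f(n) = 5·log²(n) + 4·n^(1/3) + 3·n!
Θ(n!)

Order the terms by growth rate: 5·log²(n) ≺ 4·n^(1/3) ≺ 3·n!.
The fastest-growing term 3·n! dominates as n → ∞; dropping its constant factor gives Θ(n!).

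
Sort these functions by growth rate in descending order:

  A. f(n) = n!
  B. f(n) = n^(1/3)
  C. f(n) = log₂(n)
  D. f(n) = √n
A > D > B > C

Comparing growth rates:
A = n! is O(n!)
D = √n is O(√n)
B = n^(1/3) is O(n^(1/3))
C = log₂(n) is O(log n)

Therefore, the order from fastest to slowest is: A > D > B > C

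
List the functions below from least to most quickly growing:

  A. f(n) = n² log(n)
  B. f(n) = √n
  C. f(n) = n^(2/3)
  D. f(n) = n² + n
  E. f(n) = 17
E < B < C < D < A

Comparing growth rates:
E = 17 is O(1)
B = √n is O(√n)
C = n^(2/3) is O(n^(2/3))
D = n² + n is O(n²)
A = n² log(n) is O(n² log n)

Therefore, the order from slowest to fastest is: E < B < C < D < A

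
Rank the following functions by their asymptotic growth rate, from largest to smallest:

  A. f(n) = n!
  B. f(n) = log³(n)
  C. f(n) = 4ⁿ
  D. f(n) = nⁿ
D > A > C > B

Comparing growth rates:
D = nⁿ is O(nⁿ)
A = n! is O(n!)
C = 4ⁿ is O(4ⁿ)
B = log³(n) is O(log³ n)

Therefore, the order from fastest to slowest is: D > A > C > B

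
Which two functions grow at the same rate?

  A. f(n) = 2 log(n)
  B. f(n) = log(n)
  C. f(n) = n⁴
A and B

Examining each function:
  A. 2 log(n) is O(log n)
  B. log(n) is O(log n)
  C. n⁴ is O(n⁴)

Functions A and B both have the same complexity class.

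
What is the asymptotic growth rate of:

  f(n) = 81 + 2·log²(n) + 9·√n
Θ(√n)

Order the terms by growth rate: 81 ≺ 2·log²(n) ≺ 9·√n.
The fastest-growing term 9·√n dominates as n → ∞; dropping its constant factor gives Θ(√n).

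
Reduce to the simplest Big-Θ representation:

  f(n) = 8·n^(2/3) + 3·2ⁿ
Θ(2ⁿ)

Order the terms by growth rate: 8·n^(2/3) ≺ 3·2ⁿ.
The fastest-growing term 3·2ⁿ dominates as n → ∞; dropping its constant factor gives Θ(2ⁿ).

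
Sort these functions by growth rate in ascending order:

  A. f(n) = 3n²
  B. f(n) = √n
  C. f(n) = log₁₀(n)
C < B < A

Comparing growth rates:
C = log₁₀(n) is O(log n)
B = √n is O(√n)
A = 3n² is O(n²)

Therefore, the order from slowest to fastest is: C < B < A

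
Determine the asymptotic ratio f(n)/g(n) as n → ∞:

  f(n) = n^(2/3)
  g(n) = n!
0

Since n^(2/3) (O(n^(2/3))) grows slower than n! (O(n!)),
the ratio f(n)/g(n) → 0 as n → ∞.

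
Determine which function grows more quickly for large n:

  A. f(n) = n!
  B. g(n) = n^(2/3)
A

f(n) = n! is O(n!), while g(n) = n^(2/3) is O(n^(2/3)).
Since O(n!) grows faster than O(n^(2/3)), f(n) dominates.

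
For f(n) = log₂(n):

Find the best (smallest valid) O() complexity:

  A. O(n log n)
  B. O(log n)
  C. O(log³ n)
B

f(n) = log₂(n) is O(log n).
All listed options are valid Big-O bounds (upper bounds),
but O(log n) is the tightest (smallest valid bound).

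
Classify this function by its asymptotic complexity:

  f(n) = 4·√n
O(√n)

The dominant term in 4·√n is 4·√n, which is Θ(√n).
Constants are absorbed, so the tightest bound is O(√n).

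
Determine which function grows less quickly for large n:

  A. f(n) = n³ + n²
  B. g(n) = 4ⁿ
A

f(n) = n³ + n² is O(n³), while g(n) = 4ⁿ is O(4ⁿ).
Since O(n³) grows slower than O(4ⁿ), f(n) is dominated.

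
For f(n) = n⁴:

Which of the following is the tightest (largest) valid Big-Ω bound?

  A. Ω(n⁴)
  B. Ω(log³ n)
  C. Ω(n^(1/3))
A

f(n) = n⁴ is Ω(n⁴).
All listed options are valid Big-Ω bounds (lower bounds),
but Ω(n⁴) is the tightest (largest valid bound).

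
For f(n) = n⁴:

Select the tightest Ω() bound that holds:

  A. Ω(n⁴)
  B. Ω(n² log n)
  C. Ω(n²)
A

f(n) = n⁴ is Ω(n⁴).
All listed options are valid Big-Ω bounds (lower bounds),
but Ω(n⁴) is the tightest (largest valid bound).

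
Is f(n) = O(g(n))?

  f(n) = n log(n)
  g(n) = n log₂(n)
True

f(n) = n log(n) and g(n) = n log₂(n) are both O(n log n).
Big-O permits equal growth rates (f ≤ c·g for some c), so f(n) = O(g(n)) is true.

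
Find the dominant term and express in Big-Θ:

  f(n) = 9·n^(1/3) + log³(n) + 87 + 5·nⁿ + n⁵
Θ(nⁿ)

Order the terms by growth rate: 87 ≺ log³(n) ≺ 9·n^(1/3) ≺ n⁵ ≺ 5·nⁿ.
The fastest-growing term 5·nⁿ dominates as n → ∞; dropping its constant factor gives Θ(nⁿ).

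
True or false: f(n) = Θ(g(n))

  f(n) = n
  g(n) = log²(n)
False

f(n) = n is O(n), and g(n) = log²(n) is O(log² n).
Since they have different growth rates, f(n) = Θ(g(n)) is false.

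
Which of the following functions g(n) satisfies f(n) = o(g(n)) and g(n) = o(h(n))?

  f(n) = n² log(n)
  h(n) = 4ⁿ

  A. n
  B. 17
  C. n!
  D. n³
D

We need g(n) with n² log(n) = o(g(n)) and g(n) = o(4ⁿ), i.e. O(n² log n) ≺ g ≺ O(4ⁿ).
Check each option:
  A. n — O(n) does not grow strictly faster than f(n)
  B. 17 — O(1) does not grow strictly faster than f(n)
  C. n! — O(n!) does not grow strictly slower than h(n)
  D. n³ — O(n³) is strictly between O(n² log n) and O(4ⁿ) ✓

Only option D (n³) lies strictly between.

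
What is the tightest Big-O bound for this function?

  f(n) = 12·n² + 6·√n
O(n²)

The dominant term in 12·n² + 6·√n is 12·n², which is Θ(n²).
Lower-order terms (6·√n) are asymptotically negligible.
Constants are absorbed, so the tightest bound is O(n²).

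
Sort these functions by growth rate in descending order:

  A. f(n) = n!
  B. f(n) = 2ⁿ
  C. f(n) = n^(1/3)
A > B > C

Comparing growth rates:
A = n! is O(n!)
B = 2ⁿ is O(2ⁿ)
C = n^(1/3) is O(n^(1/3))

Therefore, the order from fastest to slowest is: A > B > C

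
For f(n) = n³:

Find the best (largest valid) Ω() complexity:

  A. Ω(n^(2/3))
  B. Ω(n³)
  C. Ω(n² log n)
B

f(n) = n³ is Ω(n³).
All listed options are valid Big-Ω bounds (lower bounds),
but Ω(n³) is the tightest (largest valid bound).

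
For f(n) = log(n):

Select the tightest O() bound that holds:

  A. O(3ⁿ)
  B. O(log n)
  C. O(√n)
B

f(n) = log(n) is O(log n).
All listed options are valid Big-O bounds (upper bounds),
but O(log n) is the tightest (smallest valid bound).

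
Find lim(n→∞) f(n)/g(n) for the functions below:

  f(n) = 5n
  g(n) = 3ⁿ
0

Since 5n (O(n)) grows slower than 3ⁿ (O(3ⁿ)),
the ratio f(n)/g(n) → 0 as n → ∞.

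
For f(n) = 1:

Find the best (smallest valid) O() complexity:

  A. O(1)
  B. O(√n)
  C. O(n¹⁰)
A

f(n) = 1 is O(1).
All listed options are valid Big-O bounds (upper bounds),
but O(1) is the tightest (smallest valid bound).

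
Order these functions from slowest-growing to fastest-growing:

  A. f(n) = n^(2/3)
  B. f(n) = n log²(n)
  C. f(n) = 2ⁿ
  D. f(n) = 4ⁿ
A < B < C < D

Comparing growth rates:
A = n^(2/3) is O(n^(2/3))
B = n log²(n) is O(n log² n)
C = 2ⁿ is O(2ⁿ)
D = 4ⁿ is O(4ⁿ)

Therefore, the order from slowest to fastest is: A < B < C < D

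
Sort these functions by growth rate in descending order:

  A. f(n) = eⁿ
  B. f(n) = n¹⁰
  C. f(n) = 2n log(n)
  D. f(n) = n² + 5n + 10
A > B > D > C

Comparing growth rates:
A = eⁿ is O(eⁿ)
B = n¹⁰ is O(n¹⁰)
D = n² + 5n + 10 is O(n²)
C = 2n log(n) is O(n log n)

Therefore, the order from fastest to slowest is: A > B > D > C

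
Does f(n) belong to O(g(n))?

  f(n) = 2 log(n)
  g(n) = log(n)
True

f(n) = 2 log(n) and g(n) = log(n) are both O(log n).
Big-O permits equal growth rates (f ≤ c·g for some c), so f(n) = O(g(n)) is true.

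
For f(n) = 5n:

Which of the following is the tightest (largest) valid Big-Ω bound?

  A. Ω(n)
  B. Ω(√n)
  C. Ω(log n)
A

f(n) = 5n is Ω(n).
All listed options are valid Big-Ω bounds (lower bounds),
but Ω(n) is the tightest (largest valid bound).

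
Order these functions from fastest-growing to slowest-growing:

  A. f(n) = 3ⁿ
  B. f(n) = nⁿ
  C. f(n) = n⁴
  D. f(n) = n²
B > A > C > D

Comparing growth rates:
B = nⁿ is O(nⁿ)
A = 3ⁿ is O(3ⁿ)
C = n⁴ is O(n⁴)
D = n² is O(n²)

Therefore, the order from fastest to slowest is: B > A > C > D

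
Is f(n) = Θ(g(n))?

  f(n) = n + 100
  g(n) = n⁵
False

f(n) = n + 100 is O(n), and g(n) = n⁵ is O(n⁵).
Since they have different growth rates, f(n) = Θ(g(n)) is false.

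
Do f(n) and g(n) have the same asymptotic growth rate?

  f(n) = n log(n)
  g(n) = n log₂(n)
True

f(n) = n log(n) and g(n) = n log₂(n) are both O(n log n).
Since they have the same asymptotic growth rate, f(n) = Θ(g(n)) is true.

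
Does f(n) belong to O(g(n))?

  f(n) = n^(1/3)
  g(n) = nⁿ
True

f(n) = n^(1/3) is O(n^(1/3)), and g(n) = nⁿ is O(nⁿ).
Since O(n^(1/3)) ⊆ O(nⁿ) (f grows no faster than g), f(n) = O(g(n)) is true.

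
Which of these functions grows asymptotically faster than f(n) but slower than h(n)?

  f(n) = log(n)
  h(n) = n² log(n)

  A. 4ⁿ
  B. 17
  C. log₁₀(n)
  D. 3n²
D

We need g(n) with log(n) = o(g(n)) and g(n) = o(n² log(n)), i.e. O(log n) ≺ g ≺ O(n² log n).
Check each option:
  A. 4ⁿ — O(4ⁿ) does not grow strictly slower than h(n)
  B. 17 — O(1) does not grow strictly faster than f(n)
  C. log₁₀(n) — O(log n) does not grow strictly faster than f(n)
  D. 3n² — O(n²) is strictly between O(log n) and O(n² log n) ✓

Only option D (3n²) lies strictly between.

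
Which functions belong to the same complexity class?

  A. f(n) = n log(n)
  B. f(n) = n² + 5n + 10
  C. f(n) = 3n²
B and C

Examining each function:
  A. n log(n) is O(n log n)
  B. n² + 5n + 10 is O(n²)
  C. 3n² is O(n²)

Functions B and C both have the same complexity class.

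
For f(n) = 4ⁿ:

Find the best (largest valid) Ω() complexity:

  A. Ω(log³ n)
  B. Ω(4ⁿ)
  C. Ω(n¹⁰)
B

f(n) = 4ⁿ is Ω(4ⁿ).
All listed options are valid Big-Ω bounds (lower bounds),
but Ω(4ⁿ) is the tightest (largest valid bound).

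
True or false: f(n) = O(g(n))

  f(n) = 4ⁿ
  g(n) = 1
False

f(n) = 4ⁿ is O(4ⁿ), and g(n) = 1 is O(1).
Since O(4ⁿ) grows faster than O(1), f(n) = O(g(n)) is false.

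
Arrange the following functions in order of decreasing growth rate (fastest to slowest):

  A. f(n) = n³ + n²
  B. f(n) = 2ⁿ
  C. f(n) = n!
C > B > A

Comparing growth rates:
C = n! is O(n!)
B = 2ⁿ is O(2ⁿ)
A = n³ + n² is O(n³)

Therefore, the order from fastest to slowest is: C > B > A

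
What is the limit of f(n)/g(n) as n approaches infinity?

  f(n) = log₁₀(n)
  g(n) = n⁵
0

Since log₁₀(n) (O(log n)) grows slower than n⁵ (O(n⁵)),
the ratio f(n)/g(n) → 0 as n → ∞.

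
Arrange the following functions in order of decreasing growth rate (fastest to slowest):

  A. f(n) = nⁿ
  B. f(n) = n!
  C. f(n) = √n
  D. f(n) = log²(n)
A > B > C > D

Comparing growth rates:
A = nⁿ is O(nⁿ)
B = n! is O(n!)
C = √n is O(√n)
D = log²(n) is O(log² n)

Therefore, the order from fastest to slowest is: A > B > C > D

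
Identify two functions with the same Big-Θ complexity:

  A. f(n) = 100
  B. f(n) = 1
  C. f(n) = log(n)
A and B

Examining each function:
  A. 100 is O(1)
  B. 1 is O(1)
  C. log(n) is O(log n)

Functions A and B both have the same complexity class.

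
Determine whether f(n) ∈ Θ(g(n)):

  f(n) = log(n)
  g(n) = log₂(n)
True

f(n) = log(n) and g(n) = log₂(n) are both O(log n).
Since they have the same asymptotic growth rate, f(n) = Θ(g(n)) is true.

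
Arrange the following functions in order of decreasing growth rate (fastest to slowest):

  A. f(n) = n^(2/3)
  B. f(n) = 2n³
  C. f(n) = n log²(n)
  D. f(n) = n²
B > D > C > A

Comparing growth rates:
B = 2n³ is O(n³)
D = n² is O(n²)
C = n log²(n) is O(n log² n)
A = n^(2/3) is O(n^(2/3))

Therefore, the order from fastest to slowest is: B > D > C > A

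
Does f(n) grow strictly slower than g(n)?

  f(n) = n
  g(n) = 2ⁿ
True

f(n) = n is O(n), and g(n) = 2ⁿ is O(2ⁿ).
Since O(n) grows strictly slower than O(2ⁿ), f(n) = o(g(n)) is true.
This means lim(n→∞) f(n)/g(n) = 0.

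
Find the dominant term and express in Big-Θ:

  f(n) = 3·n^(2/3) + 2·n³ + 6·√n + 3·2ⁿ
Θ(2ⁿ)

Order the terms by growth rate: 6·√n ≺ 3·n^(2/3) ≺ 2·n³ ≺ 3·2ⁿ.
The fastest-growing term 3·2ⁿ dominates as n → ∞; dropping its constant factor gives Θ(2ⁿ).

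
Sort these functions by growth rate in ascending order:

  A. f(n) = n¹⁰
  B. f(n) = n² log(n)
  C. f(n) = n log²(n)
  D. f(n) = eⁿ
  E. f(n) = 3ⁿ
C < B < A < D < E

Comparing growth rates:
C = n log²(n) is O(n log² n)
B = n² log(n) is O(n² log n)
A = n¹⁰ is O(n¹⁰)
D = eⁿ is O(eⁿ)
E = 3ⁿ is O(3ⁿ)

Therefore, the order from slowest to fastest is: C < B < A < D < E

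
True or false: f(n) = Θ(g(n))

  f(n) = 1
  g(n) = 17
True

f(n) = 1 and g(n) = 17 are both O(1).
Since they have the same asymptotic growth rate, f(n) = Θ(g(n)) is true.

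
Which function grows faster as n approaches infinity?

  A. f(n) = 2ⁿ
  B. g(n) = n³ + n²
A

f(n) = 2ⁿ is O(2ⁿ), while g(n) = n³ + n² is O(n³).
Since O(2ⁿ) grows faster than O(n³), f(n) dominates.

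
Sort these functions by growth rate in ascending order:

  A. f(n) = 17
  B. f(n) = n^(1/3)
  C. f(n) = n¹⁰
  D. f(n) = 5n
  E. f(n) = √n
A < B < E < D < C

Comparing growth rates:
A = 17 is O(1)
B = n^(1/3) is O(n^(1/3))
E = √n is O(√n)
D = 5n is O(n)
C = n¹⁰ is O(n¹⁰)

Therefore, the order from slowest to fastest is: A < B < E < D < C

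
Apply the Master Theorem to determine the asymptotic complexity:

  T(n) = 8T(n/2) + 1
Θ(n³)

Master Theorem: a = 8, b = 2, f(n) = 1.
Compute the critical exponent d = log₂(8) = 3.
Compare f(n) = Θ(1) against n^d:
  k = 0 < d = 3, so f(n) = O(n^(d-ε)) — Case 1.
  The recursion cost dominates: T(n) = Θ(n^d) = Θ(n³).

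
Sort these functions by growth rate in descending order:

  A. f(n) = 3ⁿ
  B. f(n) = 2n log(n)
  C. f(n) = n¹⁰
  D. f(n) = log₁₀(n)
A > C > B > D

Comparing growth rates:
A = 3ⁿ is O(3ⁿ)
C = n¹⁰ is O(n¹⁰)
B = 2n log(n) is O(n log n)
D = log₁₀(n) is O(log n)

Therefore, the order from fastest to slowest is: A > C > B > D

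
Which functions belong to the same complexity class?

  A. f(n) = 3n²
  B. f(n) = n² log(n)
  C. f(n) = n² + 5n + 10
A and C

Examining each function:
  A. 3n² is O(n²)
  B. n² log(n) is O(n² log n)
  C. n² + 5n + 10 is O(n²)

Functions A and C both have the same complexity class.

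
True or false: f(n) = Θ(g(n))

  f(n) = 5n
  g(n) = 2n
True

f(n) = 5n and g(n) = 2n are both O(n).
Since they have the same asymptotic growth rate, f(n) = Θ(g(n)) is true.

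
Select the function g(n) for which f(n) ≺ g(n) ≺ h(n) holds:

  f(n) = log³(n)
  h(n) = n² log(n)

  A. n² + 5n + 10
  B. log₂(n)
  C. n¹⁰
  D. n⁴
A

We need g(n) with log³(n) = o(g(n)) and g(n) = o(n² log(n)), i.e. O(log³ n) ≺ g ≺ O(n² log n).
Check each option:
  A. n² + 5n + 10 — O(n²) is strictly between O(log³ n) and O(n² log n) ✓
  B. log₂(n) — O(log n) does not grow strictly faster than f(n)
  C. n¹⁰ — O(n¹⁰) does not grow strictly slower than h(n)
  D. n⁴ — O(n⁴) does not grow strictly slower than h(n)

Only option A (n² + 5n + 10) lies strictly between.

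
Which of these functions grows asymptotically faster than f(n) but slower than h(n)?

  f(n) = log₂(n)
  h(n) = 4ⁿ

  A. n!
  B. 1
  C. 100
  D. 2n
D

We need g(n) with log₂(n) = o(g(n)) and g(n) = o(4ⁿ), i.e. O(log n) ≺ g ≺ O(4ⁿ).
Check each option:
  A. n! — O(n!) does not grow strictly slower than h(n)
  B. 1 — O(1) does not grow strictly faster than f(n)
  C. 100 — O(1) does not grow strictly faster than f(n)
  D. 2n — O(n) is strictly between O(log n) and O(4ⁿ) ✓

Only option D (2n) lies strictly between.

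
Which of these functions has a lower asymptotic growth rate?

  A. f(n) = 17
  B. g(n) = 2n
A

f(n) = 17 is O(1), while g(n) = 2n is O(n).
Since O(1) grows slower than O(n), f(n) is dominated.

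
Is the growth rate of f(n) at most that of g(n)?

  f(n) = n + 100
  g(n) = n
True

f(n) = n + 100 and g(n) = n are both O(n).
Big-O permits equal growth rates (f ≤ c·g for some c), so f(n) = O(g(n)) is true.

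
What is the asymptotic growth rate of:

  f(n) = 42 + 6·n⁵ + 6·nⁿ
Θ(nⁿ)

Order the terms by growth rate: 42 ≺ 6·n⁵ ≺ 6·nⁿ.
The fastest-growing term 6·nⁿ dominates as n → ∞; dropping its constant factor gives Θ(nⁿ).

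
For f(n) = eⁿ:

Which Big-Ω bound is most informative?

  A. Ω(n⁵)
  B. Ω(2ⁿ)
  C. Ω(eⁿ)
C

f(n) = eⁿ is Ω(eⁿ).
All listed options are valid Big-Ω bounds (lower bounds),
but Ω(eⁿ) is the tightest (largest valid bound).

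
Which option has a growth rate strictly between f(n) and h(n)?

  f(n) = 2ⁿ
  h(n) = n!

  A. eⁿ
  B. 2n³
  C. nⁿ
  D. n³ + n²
A

We need g(n) with 2ⁿ = o(g(n)) and g(n) = o(n!), i.e. O(2ⁿ) ≺ g ≺ O(n!).
Check each option:
  A. eⁿ — O(eⁿ) is strictly between O(2ⁿ) and O(n!) ✓
  B. 2n³ — O(n³) does not grow strictly faster than f(n)
  C. nⁿ — O(nⁿ) does not grow strictly slower than h(n)
  D. n³ + n² — O(n³) does not grow strictly faster than f(n)

Only option A (eⁿ) lies strictly between.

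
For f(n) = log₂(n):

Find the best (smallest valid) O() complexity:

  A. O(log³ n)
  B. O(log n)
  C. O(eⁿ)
B

f(n) = log₂(n) is O(log n).
All listed options are valid Big-O bounds (upper bounds),
but O(log n) is the tightest (smallest valid bound).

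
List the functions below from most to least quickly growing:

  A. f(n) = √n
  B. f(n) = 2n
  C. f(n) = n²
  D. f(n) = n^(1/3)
C > B > A > D

Comparing growth rates:
C = n² is O(n²)
B = 2n is O(n)
A = √n is O(√n)
D = n^(1/3) is O(n^(1/3))

Therefore, the order from fastest to slowest is: C > B > A > D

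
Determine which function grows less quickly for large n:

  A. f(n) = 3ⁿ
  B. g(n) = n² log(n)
B

f(n) = 3ⁿ is O(3ⁿ), while g(n) = n² log(n) is O(n² log n).
Since O(n² log n) grows slower than O(3ⁿ), g(n) is dominated.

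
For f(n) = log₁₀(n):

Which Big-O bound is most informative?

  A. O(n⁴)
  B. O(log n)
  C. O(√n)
B

f(n) = log₁₀(n) is O(log n).
All listed options are valid Big-O bounds (upper bounds),
but O(log n) is the tightest (smallest valid bound).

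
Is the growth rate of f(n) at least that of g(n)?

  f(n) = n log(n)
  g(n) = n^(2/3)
True

f(n) = n log(n) is O(n log n), and g(n) = n^(2/3) is O(n^(2/3)).
Since O(n log n) grows at least as fast as O(n^(2/3)), f(n) = Ω(g(n)) is true.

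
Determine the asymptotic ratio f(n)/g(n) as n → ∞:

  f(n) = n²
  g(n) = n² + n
1

Since n² and n² + n have the same growth rate (O(n²)),
the ratio converges to a constant: 1.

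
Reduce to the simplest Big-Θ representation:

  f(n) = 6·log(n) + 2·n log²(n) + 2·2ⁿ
Θ(2ⁿ)

Order the terms by growth rate: 6·log(n) ≺ 2·n log²(n) ≺ 2·2ⁿ.
The fastest-growing term 2·2ⁿ dominates as n → ∞; dropping its constant factor gives Θ(2ⁿ).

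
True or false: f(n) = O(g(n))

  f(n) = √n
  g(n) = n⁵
True

f(n) = √n is O(√n), and g(n) = n⁵ is O(n⁵).
Since O(√n) ⊆ O(n⁵) (f grows no faster than g), f(n) = O(g(n)) is true.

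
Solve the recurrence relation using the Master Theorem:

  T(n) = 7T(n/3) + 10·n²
Θ(n²)

Master Theorem: a = 7, b = 3, f(n) = 10·n².
Compute the critical exponent d = log₃(7) = 1.771.
Compare f(n) = Θ(n²) against n^d:
  k = 2 > d = 1.771, so f(n) = Ω(n^(d+ε)) — Case 3.
  Regularity: a·(n/b)^2/n^2 = a/b^2 = 7/9 < 1 ✓.
  The top-level work dominates: T(n) = Θ(f(n)) = Θ(n²).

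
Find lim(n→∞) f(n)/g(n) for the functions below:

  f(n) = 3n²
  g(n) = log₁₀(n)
∞

Since 3n² (O(n²)) grows faster than log₁₀(n) (O(log n)),
the ratio f(n)/g(n) → ∞ as n → ∞.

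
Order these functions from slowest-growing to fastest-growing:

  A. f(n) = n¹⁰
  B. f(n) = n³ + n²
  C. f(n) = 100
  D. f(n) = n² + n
C < D < B < A

Comparing growth rates:
C = 100 is O(1)
D = n² + n is O(n²)
B = n³ + n² is O(n³)
A = n¹⁰ is O(n¹⁰)

Therefore, the order from slowest to fastest is: C < D < B < A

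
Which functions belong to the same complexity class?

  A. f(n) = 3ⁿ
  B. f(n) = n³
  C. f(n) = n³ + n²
B and C

Examining each function:
  A. 3ⁿ is O(3ⁿ)
  B. n³ is O(n³)
  C. n³ + n² is O(n³)

Functions B and C both have the same complexity class.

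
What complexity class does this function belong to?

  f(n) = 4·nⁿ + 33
O(nⁿ)

The dominant term in 4·nⁿ + 33 is 4·nⁿ, which is Θ(nⁿ).
Lower-order terms (33) are asymptotically negligible.
Constants are absorbed, so the tightest bound is O(nⁿ).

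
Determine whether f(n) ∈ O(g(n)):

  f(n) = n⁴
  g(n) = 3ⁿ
True

f(n) = n⁴ is O(n⁴), and g(n) = 3ⁿ is O(3ⁿ).
Since O(n⁴) ⊆ O(3ⁿ) (f grows no faster than g), f(n) = O(g(n)) is true.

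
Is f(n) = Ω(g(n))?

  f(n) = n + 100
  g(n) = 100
True

f(n) = n + 100 is O(n), and g(n) = 100 is O(1).
Since O(n) grows at least as fast as O(1), f(n) = Ω(g(n)) is true.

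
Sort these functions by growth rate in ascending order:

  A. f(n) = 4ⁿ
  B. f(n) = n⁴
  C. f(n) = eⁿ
B < C < A

Comparing growth rates:
B = n⁴ is O(n⁴)
C = eⁿ is O(eⁿ)
A = 4ⁿ is O(4ⁿ)

Therefore, the order from slowest to fastest is: B < C < A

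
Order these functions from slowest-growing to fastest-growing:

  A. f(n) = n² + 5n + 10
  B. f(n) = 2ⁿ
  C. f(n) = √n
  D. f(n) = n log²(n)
C < D < A < B

Comparing growth rates:
C = √n is O(√n)
D = n log²(n) is O(n log² n)
A = n² + 5n + 10 is O(n²)
B = 2ⁿ is O(2ⁿ)

Therefore, the order from slowest to fastest is: C < D < A < B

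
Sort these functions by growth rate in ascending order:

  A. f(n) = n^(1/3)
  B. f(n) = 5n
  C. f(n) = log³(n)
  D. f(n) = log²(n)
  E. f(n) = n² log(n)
D < C < A < B < E

Comparing growth rates:
D = log²(n) is O(log² n)
C = log³(n) is O(log³ n)
A = n^(1/3) is O(n^(1/3))
B = 5n is O(n)
E = n² log(n) is O(n² log n)

Therefore, the order from slowest to fastest is: D < C < A < B < E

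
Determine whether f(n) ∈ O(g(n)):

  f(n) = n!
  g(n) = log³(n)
False

f(n) = n! is O(n!), and g(n) = log³(n) is O(log³ n).
Since O(n!) grows faster than O(log³ n), f(n) = O(g(n)) is false.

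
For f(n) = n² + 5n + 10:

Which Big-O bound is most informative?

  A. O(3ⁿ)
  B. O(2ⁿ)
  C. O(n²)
C

f(n) = n² + 5n + 10 is O(n²).
All listed options are valid Big-O bounds (upper bounds),
but O(n²) is the tightest (smallest valid bound).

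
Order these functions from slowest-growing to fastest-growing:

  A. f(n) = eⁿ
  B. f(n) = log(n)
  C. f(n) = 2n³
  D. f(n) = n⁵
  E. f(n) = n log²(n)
B < E < C < D < A

Comparing growth rates:
B = log(n) is O(log n)
E = n log²(n) is O(n log² n)
C = 2n³ is O(n³)
D = n⁵ is O(n⁵)
A = eⁿ is O(eⁿ)

Therefore, the order from slowest to fastest is: B < E < C < D < A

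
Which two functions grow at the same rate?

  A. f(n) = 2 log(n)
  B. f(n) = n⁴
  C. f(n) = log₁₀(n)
A and C

Examining each function:
  A. 2 log(n) is O(log n)
  B. n⁴ is O(n⁴)
  C. log₁₀(n) is O(log n)

Functions A and C both have the same complexity class.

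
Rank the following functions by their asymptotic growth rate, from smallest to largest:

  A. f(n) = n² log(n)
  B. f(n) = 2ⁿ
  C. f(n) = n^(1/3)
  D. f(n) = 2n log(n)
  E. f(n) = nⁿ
C < D < A < B < E

Comparing growth rates:
C = n^(1/3) is O(n^(1/3))
D = 2n log(n) is O(n log n)
A = n² log(n) is O(n² log n)
B = 2ⁿ is O(2ⁿ)
E = nⁿ is O(nⁿ)

Therefore, the order from slowest to fastest is: C < D < A < B < E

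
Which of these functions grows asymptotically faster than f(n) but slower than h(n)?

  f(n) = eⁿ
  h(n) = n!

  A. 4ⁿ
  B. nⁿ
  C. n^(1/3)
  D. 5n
A

We need g(n) with eⁿ = o(g(n)) and g(n) = o(n!), i.e. O(eⁿ) ≺ g ≺ O(n!).
Check each option:
  A. 4ⁿ — O(4ⁿ) is strictly between O(eⁿ) and O(n!) ✓
  B. nⁿ — O(nⁿ) does not grow strictly slower than h(n)
  C. n^(1/3) — O(n^(1/3)) does not grow strictly faster than f(n)
  D. 5n — O(n) does not grow strictly faster than f(n)

Only option A (4ⁿ) lies strictly between.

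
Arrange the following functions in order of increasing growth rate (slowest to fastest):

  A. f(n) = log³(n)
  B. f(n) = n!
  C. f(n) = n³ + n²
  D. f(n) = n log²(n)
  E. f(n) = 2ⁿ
A < D < C < E < B

Comparing growth rates:
A = log³(n) is O(log³ n)
D = n log²(n) is O(n log² n)
C = n³ + n² is O(n³)
E = 2ⁿ is O(2ⁿ)
B = n! is O(n!)

Therefore, the order from slowest to fastest is: A < D < C < E < B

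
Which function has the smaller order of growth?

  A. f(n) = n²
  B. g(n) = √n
B

f(n) = n² is O(n²), while g(n) = √n is O(√n).
Since O(√n) grows slower than O(n²), g(n) is dominated.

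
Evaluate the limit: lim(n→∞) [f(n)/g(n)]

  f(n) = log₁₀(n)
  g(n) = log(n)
1/log(10)

Since log₁₀(n) and log(n) have the same growth rate (O(log n)),
the ratio converges to a constant: 1/log(10).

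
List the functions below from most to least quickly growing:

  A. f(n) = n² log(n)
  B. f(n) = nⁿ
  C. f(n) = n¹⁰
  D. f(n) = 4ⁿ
B > D > C > A

Comparing growth rates:
B = nⁿ is O(nⁿ)
D = 4ⁿ is O(4ⁿ)
C = n¹⁰ is O(n¹⁰)
A = n² log(n) is O(n² log n)

Therefore, the order from fastest to slowest is: B > D > C > A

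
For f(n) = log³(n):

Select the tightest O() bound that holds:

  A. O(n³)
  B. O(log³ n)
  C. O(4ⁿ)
B

f(n) = log³(n) is O(log³ n).
All listed options are valid Big-O bounds (upper bounds),
but O(log³ n) is the tightest (smallest valid bound).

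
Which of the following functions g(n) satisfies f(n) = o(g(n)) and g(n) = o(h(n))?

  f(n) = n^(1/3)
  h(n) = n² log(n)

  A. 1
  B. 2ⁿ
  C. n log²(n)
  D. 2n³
C

We need g(n) with n^(1/3) = o(g(n)) and g(n) = o(n² log(n)), i.e. O(n^(1/3)) ≺ g ≺ O(n² log n).
Check each option:
  A. 1 — O(1) does not grow strictly faster than f(n)
  B. 2ⁿ — O(2ⁿ) does not grow strictly slower than h(n)
  C. n log²(n) — O(n log² n) is strictly between O(n^(1/3)) and O(n² log n) ✓
  D. 2n³ — O(n³) does not grow strictly slower than h(n)

Only option C (n log²(n)) lies strictly between.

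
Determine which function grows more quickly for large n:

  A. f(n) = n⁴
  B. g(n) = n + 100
A

f(n) = n⁴ is O(n⁴), while g(n) = n + 100 is O(n).
Since O(n⁴) grows faster than O(n), f(n) dominates.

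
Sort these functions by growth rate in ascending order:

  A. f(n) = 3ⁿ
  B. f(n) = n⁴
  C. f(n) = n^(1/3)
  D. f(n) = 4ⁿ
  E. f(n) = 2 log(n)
E < C < B < A < D

Comparing growth rates:
E = 2 log(n) is O(log n)
C = n^(1/3) is O(n^(1/3))
B = n⁴ is O(n⁴)
A = 3ⁿ is O(3ⁿ)
D = 4ⁿ is O(4ⁿ)

Therefore, the order from slowest to fastest is: E < C < B < A < D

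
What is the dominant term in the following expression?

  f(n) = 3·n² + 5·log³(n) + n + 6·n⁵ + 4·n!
4·n!

Looking at each term:
  - 3·n² is O(n²)
  - 5·log³(n) is O(log³ n)
  - n is O(n)
  - 6·n⁵ is O(n⁵)
  - 4·n! is O(n!)

The term 4·n! (O(n!)) grows fastest and dominates all others.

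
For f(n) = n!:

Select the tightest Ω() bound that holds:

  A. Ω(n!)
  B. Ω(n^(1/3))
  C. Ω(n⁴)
A

f(n) = n! is Ω(n!).
All listed options are valid Big-Ω bounds (lower bounds),
but Ω(n!) is the tightest (largest valid bound).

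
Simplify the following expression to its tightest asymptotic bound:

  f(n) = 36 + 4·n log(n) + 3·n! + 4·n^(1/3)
Θ(n!)

Order the terms by growth rate: 36 ≺ 4·n^(1/3) ≺ 4·n log(n) ≺ 3·n!.
The fastest-growing term 3·n! dominates as n → ∞; dropping its constant factor gives Θ(n!).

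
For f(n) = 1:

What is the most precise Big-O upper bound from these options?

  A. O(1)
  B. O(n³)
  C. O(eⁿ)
A

f(n) = 1 is O(1).
All listed options are valid Big-O bounds (upper bounds),
but O(1) is the tightest (smallest valid bound).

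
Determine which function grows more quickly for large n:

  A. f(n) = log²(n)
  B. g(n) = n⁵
B

f(n) = log²(n) is O(log² n), while g(n) = n⁵ is O(n⁵).
Since O(n⁵) grows faster than O(log² n), g(n) dominates.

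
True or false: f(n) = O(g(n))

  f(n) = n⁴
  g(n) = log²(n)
False

f(n) = n⁴ is O(n⁴), and g(n) = log²(n) is O(log² n).
Since O(n⁴) grows faster than O(log² n), f(n) = O(g(n)) is false.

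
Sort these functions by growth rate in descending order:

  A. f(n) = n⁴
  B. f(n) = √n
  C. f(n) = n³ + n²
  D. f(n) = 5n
A > C > D > B

Comparing growth rates:
A = n⁴ is O(n⁴)
C = n³ + n² is O(n³)
D = 5n is O(n)
B = √n is O(√n)

Therefore, the order from fastest to slowest is: A > C > D > B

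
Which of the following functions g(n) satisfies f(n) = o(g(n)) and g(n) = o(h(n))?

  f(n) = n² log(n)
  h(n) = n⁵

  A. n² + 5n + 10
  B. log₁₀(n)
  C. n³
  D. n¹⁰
C

We need g(n) with n² log(n) = o(g(n)) and g(n) = o(n⁵), i.e. O(n² log n) ≺ g ≺ O(n⁵).
Check each option:
  A. n² + 5n + 10 — O(n²) does not grow strictly faster than f(n)
  B. log₁₀(n) — O(log n) does not grow strictly faster than f(n)
  C. n³ — O(n³) is strictly between O(n² log n) and O(n⁵) ✓
  D. n¹⁰ — O(n¹⁰) does not grow strictly slower than h(n)

Only option C (n³) lies strictly between.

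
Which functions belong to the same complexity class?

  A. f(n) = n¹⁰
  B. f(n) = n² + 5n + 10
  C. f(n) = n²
B and C

Examining each function:
  A. n¹⁰ is O(n¹⁰)
  B. n² + 5n + 10 is O(n²)
  C. n² is O(n²)

Functions B and C both have the same complexity class.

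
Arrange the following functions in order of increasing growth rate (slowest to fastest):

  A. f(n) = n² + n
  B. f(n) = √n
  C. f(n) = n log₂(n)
B < C < A

Comparing growth rates:
B = √n is O(√n)
C = n log₂(n) is O(n log n)
A = n² + n is O(n²)

Therefore, the order from slowest to fastest is: B < C < A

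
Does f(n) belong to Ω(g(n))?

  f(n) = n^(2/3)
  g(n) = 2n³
False

f(n) = n^(2/3) is O(n^(2/3)), and g(n) = 2n³ is O(n³).
Since O(n^(2/3)) grows slower than O(n³), f(n) = Ω(g(n)) is false.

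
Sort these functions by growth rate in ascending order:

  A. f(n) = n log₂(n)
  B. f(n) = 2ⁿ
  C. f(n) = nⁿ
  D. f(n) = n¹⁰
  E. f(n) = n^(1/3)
E < A < D < B < C

Comparing growth rates:
E = n^(1/3) is O(n^(1/3))
A = n log₂(n) is O(n log n)
D = n¹⁰ is O(n¹⁰)
B = 2ⁿ is O(2ⁿ)
C = nⁿ is O(nⁿ)

Therefore, the order from slowest to fastest is: E < A < D < B < C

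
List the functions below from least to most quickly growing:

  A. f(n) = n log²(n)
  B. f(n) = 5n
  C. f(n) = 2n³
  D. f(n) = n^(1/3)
D < B < A < C

Comparing growth rates:
D = n^(1/3) is O(n^(1/3))
B = 5n is O(n)
A = n log²(n) is O(n log² n)
C = 2n³ is O(n³)

Therefore, the order from slowest to fastest is: D < B < A < C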